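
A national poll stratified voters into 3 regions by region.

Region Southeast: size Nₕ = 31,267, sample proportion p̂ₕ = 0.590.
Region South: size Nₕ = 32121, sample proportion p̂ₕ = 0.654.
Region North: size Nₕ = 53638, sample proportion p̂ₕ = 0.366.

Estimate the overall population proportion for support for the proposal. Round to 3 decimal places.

Wₕ = Nₕ/N with N = 117026: 0.2672, 0.2745, 0.4583.
p̂_st = 0.2672·0.590 + 0.2745·0.654 + 0.4583·0.366 ≈ 0.50490... → 0.505.

0.505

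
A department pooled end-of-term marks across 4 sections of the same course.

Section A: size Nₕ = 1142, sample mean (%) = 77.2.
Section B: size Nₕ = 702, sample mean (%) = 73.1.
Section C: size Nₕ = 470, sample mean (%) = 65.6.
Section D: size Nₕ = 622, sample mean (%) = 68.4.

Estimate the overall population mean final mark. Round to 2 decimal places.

N = 1142 + 702 + 470 + 622 = 2936.
Weight each subgroup mean by Nₕ/N and sum.
Σ Nₕx̄ₕ = 1142·77.2 + 702·73.1 + 470·65.6 + 622·68.4 = 88162.4 + 51316.2 + 30832 + 42544.8 = 212855.4.
Divide by N: 212855.4 / 2936 = 72.4984... → 72.50.

72.50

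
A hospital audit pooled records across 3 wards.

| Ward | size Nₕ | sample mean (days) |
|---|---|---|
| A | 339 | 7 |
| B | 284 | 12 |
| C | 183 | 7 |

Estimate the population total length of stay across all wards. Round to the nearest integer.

A: 339·7 = 2373
B: 284·12 = 3408
C: 183·7 = 1281
τ̂ = Σ Nₕx̄ₕ = 7062.

7062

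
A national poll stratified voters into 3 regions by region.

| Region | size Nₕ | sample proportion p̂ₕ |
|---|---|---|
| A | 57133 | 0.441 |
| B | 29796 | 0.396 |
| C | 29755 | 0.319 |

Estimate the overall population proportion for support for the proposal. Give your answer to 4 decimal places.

0.3984

N = 57133 + 29796 + 29755 = 116684.
Overall proportion = Σ (Nₕ/N)·p̂ₕ.
Σ Nₕp̂ₕ = 25195.653 + 11799.216 + 9491.845 = 46486.714.
46486.714 / 116684 = 0.398398... → 0.3984.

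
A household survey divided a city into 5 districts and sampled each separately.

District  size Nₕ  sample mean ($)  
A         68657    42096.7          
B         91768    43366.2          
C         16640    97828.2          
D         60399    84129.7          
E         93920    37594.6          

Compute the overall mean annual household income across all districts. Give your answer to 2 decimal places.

51631.82

N = 331384; weights Wₕ = Nₕ/N = (0.2072, 0.2769, 0.0502, 0.1823, 0.2834).
x̄_st = Σ Wₕ·x̄ₕ = 0.2072·42096.7 + 0.2769·43366.2 + 0.0502·97828.2 + 0.1823·84129.7 + 0.2834·37594.6 ≈ 51631.8181...
→ 51631.82.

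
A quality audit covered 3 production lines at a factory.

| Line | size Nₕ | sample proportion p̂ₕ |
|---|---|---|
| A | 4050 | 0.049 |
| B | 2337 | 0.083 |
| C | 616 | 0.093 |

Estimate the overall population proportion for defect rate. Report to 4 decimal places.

0.0642

Wₕ = Nₕ/N with N = 7003: 0.5783, 0.3337, 0.0880.
p̂_st = 0.5783·0.049 + 0.3337·0.083 + 0.0880·0.093 ≈ 0.064217... → 0.0642.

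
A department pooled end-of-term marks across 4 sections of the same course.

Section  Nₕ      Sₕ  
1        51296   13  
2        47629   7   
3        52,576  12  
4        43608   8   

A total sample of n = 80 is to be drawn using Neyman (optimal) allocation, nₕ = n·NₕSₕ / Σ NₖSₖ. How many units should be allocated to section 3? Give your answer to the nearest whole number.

25

1: NₕSₕ = 51296·13 = 666848
2: NₕSₕ = 47629·7 = 333403
3: NₕSₕ = 52576·12 = 630912
4: NₕSₕ = 43608·8 = 348864
Σ NₕSₕ = 1980027.
n_3 = 80·630912/1980027 = 25.491... → 25.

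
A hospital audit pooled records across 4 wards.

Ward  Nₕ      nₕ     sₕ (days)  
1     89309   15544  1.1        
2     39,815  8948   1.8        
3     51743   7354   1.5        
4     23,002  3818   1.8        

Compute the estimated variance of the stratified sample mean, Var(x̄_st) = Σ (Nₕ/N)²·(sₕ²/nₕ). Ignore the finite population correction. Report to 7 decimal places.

N = 203869. Term for each stratum: Wₕ²sₕ²/nₕ.
Var(x̄_st) = 0.0000149386 + 0.0000138105 + 0.0000197088 + 0.0000108028 = 0.0000592608 → 0.0000593.

0.0000593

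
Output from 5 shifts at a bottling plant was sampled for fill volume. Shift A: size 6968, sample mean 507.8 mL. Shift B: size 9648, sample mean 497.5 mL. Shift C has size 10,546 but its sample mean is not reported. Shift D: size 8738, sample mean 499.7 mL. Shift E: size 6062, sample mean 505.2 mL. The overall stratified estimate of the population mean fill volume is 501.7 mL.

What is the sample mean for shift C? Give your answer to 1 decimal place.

Σ Nₕx̄ₕ = N·μ, so 10546·x̄_C = 41962·501.7 − (6968·507.8 + 9648·497.5 + 8738·499.7 + 6062·505.2).
= 21052335.4 − 15767131.4 = 5285204.
x̄_C = 5285204 / 10546 = 501.157... → 501.2.

501.2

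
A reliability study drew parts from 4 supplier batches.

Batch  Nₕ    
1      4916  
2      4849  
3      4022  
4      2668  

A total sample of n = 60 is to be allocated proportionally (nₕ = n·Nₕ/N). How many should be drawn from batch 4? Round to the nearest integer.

10

Share of batch 4 = 2668/16455 = 0.16214.
Allocate 60 × 0.16214 = 9.728... → 10.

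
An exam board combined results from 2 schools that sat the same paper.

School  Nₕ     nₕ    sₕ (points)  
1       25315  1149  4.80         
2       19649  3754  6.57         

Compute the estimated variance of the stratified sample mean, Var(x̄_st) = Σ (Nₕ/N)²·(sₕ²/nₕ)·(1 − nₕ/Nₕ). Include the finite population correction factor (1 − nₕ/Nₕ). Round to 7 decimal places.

0.0078438

N = 44964. Term for each stratum: Wₕ²sₕ²/nₕ·(1−nₕ/Nₕ).
Var(x̄_st) = 0.0060675766 + 0.0017762643 = 0.0078438409 → 0.0078438.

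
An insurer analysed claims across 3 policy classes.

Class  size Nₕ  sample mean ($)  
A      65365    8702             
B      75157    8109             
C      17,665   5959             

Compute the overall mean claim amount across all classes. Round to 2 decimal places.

8113.94

N = 158187; weights Wₕ = Nₕ/N = (0.4132, 0.4751, 0.1117).
x̄_st = Σ Wₕ·x̄ₕ = 0.4132·8702 + 0.4751·8109 + 0.1117·5959 ≈ 8113.9416...
→ 8113.94.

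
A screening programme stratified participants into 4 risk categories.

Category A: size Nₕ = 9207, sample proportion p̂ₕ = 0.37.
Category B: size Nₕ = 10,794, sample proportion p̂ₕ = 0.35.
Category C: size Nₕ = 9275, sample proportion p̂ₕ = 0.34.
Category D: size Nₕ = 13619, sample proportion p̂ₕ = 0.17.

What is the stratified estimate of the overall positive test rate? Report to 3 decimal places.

N = 9207 + 10794 + 9275 + 13619 = 42895.
Overall proportion = Σ (Nₕ/N)·p̂ₕ.
Σ Nₕp̂ₕ = 3406.59 + 3777.9 + 3153.5 + 2315.23 = 12653.22.
12653.22 / 42895 = 0.29498... → 0.295.

0.295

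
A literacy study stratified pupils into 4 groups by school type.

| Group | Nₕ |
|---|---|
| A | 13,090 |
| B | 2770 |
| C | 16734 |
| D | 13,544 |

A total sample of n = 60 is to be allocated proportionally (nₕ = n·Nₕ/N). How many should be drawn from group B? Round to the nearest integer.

N = 13090 + 2770 + 16734 + 13544 = 46138.
n_B = 60·2770/46138 = 3.602... → 4.

4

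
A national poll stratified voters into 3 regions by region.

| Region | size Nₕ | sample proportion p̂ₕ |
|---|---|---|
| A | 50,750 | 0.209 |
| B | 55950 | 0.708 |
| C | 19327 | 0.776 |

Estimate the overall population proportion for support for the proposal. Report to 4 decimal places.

0.5175

N = 50750 + 55950 + 19327 = 126027.
Overall proportion = Σ (Nₕ/N)·p̂ₕ.
Σ Nₕp̂ₕ = 10606.75 + 39612.6 + 14997.752 = 65217.102.
65217.102 / 126027 = 0.517485... → 0.5175.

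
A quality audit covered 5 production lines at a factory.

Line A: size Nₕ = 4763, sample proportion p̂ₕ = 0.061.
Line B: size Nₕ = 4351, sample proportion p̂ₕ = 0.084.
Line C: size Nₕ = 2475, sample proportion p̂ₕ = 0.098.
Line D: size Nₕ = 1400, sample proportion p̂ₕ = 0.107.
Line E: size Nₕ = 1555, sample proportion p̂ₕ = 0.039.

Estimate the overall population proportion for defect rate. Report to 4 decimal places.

Wₕ = Nₕ/N with N = 14544: 0.3275, 0.2992, 0.1702, 0.0963, 0.1069.
p̂_st = 0.3275·0.061 + 0.2992·0.084 + 0.1702·0.098 + 0.0963·0.107 + 0.1069·0.039 ≈ 0.076253... → 0.0763.

0.0763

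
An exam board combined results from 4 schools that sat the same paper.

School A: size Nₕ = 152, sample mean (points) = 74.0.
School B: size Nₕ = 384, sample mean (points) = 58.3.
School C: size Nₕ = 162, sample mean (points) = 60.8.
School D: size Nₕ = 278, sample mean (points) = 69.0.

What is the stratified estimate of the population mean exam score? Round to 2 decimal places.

N = 976; weights Wₕ = Nₕ/N = (0.1557, 0.3934, 0.1660, 0.2848).
x̄_st = Σ Wₕ·x̄ₕ = 0.1557·74.0 + 0.3934·58.3 + 0.1660·60.8 + 0.2848·69.0 ≈ 64.2078...
→ 64.21.

64.21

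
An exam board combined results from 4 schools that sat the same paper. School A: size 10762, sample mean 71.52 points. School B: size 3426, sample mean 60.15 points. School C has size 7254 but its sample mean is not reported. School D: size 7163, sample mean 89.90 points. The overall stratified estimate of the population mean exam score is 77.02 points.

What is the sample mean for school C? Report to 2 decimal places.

N = 10762 + 3426 + 7254 + 7163 = 28605.
Overall total = μ·N = 77.02·28605 = 2203157.1.
Subtract the known strata: 10762·71.52 + 3426·60.15 + 7163·89.90 = 1619725.84.
Remaining total for school C: 2203157.1 − 1619725.84 = 583431.26.
Divide by its size: 583431.26 / 7254 = 80.4289... → 80.43.

80.43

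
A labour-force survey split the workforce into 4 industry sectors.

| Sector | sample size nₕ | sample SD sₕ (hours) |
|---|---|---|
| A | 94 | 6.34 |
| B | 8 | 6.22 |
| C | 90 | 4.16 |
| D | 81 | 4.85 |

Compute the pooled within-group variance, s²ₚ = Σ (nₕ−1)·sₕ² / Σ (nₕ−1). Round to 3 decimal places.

27.625

A: (94−1)·6.34² = 93·40.1956 = 3738.1908
B: (8−1)·6.22² = 7·38.6884 = 270.8188
C: (90−1)·4.16² = 89·17.3056 = 1540.1984
D: (81−1)·4.85² = 80·23.5225 = 1881.8
Numerator = 7431.008; denominator = Σ(nₕ−1) = 269.
s²ₚ = 7431.008/269 = 27.62457... → 27.625.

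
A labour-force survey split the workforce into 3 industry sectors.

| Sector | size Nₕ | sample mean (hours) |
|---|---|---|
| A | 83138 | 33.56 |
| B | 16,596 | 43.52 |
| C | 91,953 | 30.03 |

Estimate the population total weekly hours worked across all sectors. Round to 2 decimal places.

6273717.79

A: 83138·33.56 = 2790111.28
B: 16596·43.52 = 722257.92
C: 91953·30.03 = 2761348.59
τ̂ = Σ Nₕx̄ₕ = 6273717.79.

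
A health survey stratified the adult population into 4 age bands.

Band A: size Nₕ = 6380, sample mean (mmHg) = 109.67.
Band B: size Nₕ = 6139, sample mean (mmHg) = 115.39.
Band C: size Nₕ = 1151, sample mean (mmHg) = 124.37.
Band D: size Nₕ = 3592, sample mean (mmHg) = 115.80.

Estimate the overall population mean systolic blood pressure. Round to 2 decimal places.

N = 17262; weights Wₕ = Nₕ/N = (0.3696, 0.3556, 0.0667, 0.2081).
x̄_st = Σ Wₕ·x̄ₕ = 0.3696·109.67 + 0.3556·115.39 + 0.0667·124.37 + 0.2081·115.80 ≈ 113.9600...
→ 113.96.

113.96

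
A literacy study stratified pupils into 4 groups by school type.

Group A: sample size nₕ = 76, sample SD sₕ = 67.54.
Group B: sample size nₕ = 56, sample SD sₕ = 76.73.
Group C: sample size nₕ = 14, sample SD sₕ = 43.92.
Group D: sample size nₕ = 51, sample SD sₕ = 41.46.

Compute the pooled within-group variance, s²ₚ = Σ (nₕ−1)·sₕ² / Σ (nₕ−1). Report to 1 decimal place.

A: (76−1)·67.54² = 75·4561.6516 = 342123.87
B: (56−1)·76.73² = 55·5887.4929 = 323812.1095
C: (14−1)·43.92² = 13·1928.9664 = 25076.5632
D: (51−1)·41.46² = 50·1718.9316 = 85946.58
Numerator = 776959.1227; denominator = Σ(nₕ−1) = 193.
s²ₚ = 776959.1227/193 = 4025.695... → 4025.7.

4025.7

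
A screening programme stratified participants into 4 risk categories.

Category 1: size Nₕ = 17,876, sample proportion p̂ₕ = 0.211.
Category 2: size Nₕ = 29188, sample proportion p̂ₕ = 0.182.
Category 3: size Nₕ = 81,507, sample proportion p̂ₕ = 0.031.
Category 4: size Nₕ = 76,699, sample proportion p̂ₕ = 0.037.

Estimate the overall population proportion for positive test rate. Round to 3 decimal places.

Wₕ = Nₕ/N with N = 205270: 0.0871, 0.1422, 0.3971, 0.3736.
p̂_st = 0.0871·0.211 + 0.1422·0.182 + 0.3971·0.031 + 0.3736·0.037 ≈ 0.07039... → 0.070.

0.070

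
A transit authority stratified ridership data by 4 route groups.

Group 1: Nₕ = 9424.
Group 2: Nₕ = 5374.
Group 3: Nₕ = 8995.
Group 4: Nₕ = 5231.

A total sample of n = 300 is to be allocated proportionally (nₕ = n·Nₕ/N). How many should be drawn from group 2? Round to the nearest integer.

56

Share of group 2 = 5374/29024 = 0.18516.
Allocate 300 × 0.18516 = 55.547... → 56.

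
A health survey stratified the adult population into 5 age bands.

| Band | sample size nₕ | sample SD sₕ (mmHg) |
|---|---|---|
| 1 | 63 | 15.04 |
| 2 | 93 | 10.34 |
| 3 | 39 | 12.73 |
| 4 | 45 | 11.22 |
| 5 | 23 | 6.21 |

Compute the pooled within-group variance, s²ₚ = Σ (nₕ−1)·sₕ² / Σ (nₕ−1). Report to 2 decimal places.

141.11

1: (63−1)·15.04² = 62·226.2016 = 14024.4992
2: (93−1)·10.34² = 92·106.9156 = 9836.2352
3: (39−1)·12.73² = 38·162.0529 = 6158.0102
4: (45−1)·11.22² = 44·125.8884 = 5539.0896
5: (23−1)·6.21² = 22·38.5641 = 848.4102
Numerator = 36406.2444; denominator = Σ(nₕ−1) = 258.
s²ₚ = 36406.2444/258 = 141.1095... → 141.11.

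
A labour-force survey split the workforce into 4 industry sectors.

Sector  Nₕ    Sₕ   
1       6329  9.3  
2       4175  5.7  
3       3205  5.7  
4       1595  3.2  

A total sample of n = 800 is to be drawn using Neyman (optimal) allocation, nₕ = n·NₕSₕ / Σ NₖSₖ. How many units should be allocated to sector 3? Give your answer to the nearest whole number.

138

1: NₕSₕ = 6329·9.3 = 58859.7
2: NₕSₕ = 4175·5.7 = 23797.5
3: NₕSₕ = 3205·5.7 = 18268.5
4: NₕSₕ = 1595·3.2 = 5104
Σ NₕSₕ = 106029.7.
n_3 = 800·18268.5/106029.7 = 137.837... → 138.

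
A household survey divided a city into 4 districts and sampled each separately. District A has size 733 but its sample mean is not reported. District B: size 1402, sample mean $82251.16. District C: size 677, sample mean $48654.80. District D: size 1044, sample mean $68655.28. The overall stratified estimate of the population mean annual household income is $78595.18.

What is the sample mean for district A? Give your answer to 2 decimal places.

N = 733 + 1402 + 677 + 1044 = 3856.
Overall total = μ·N = 78595.18·3856 = 303063014.08.
Subtract the known strata: 1402·82251.16 + 677·48654.80 + 1044·68655.28 = 219931538.24.
Remaining total for district A: 303063014.08 − 219931538.24 = 83131475.84.
Divide by its size: 83131475.84 / 733 = 113412.6546... → 113412.65.

113412.65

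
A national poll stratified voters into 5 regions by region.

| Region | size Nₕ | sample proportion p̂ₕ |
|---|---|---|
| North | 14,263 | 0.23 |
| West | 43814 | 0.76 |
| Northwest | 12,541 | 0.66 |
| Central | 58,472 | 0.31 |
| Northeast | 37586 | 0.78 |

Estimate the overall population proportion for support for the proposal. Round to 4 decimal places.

0.5538

Wₕ = Nₕ/N with N = 166676: 0.0856, 0.2629, 0.0752, 0.3508, 0.2255.
p̂_st = 0.0856·0.23 + 0.2629·0.76 + 0.0752·0.66 + 0.3508·0.31 + 0.2255·0.78 ≈ 0.553767... → 0.5538.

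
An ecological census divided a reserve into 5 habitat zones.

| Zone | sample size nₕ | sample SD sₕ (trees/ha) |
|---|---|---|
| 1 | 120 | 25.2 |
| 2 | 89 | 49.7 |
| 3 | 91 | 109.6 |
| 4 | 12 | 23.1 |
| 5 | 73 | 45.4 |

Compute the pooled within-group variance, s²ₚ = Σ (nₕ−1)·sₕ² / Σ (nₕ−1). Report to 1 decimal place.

4021.9

Degrees of freedom: 119 + 88 + 90 + 11 + 72 = 380.
Σ(nₕ−1)sₕ² = 119·635.04 + 88·2470.09 + 90·12012.16 + 11·533.61 + 72·2061.16 = 1528305.31.
s²ₚ = 1528305.31 / 380 = 4021.856... → 4021.9.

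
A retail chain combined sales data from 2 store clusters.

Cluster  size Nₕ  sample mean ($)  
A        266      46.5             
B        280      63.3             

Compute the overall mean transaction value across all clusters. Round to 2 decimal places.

55.12

N = 266 + 280 = 546.
The stratified mean weights each stratum mean by its population share Nₕ/N.
Σ Nₕx̄ₕ = 266·46.5 + 280·63.3 = 12369 + 17724 = 30093.
Divide by N: 30093 / 546 = 55.1154... → 55.12.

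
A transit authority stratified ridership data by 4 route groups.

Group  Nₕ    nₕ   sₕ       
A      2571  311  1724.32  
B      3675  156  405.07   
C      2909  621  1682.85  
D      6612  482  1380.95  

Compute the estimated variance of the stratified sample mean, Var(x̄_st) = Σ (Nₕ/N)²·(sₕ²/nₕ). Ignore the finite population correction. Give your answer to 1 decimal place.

N = 15767. Term for each stratum: Wₕ²sₕ²/nₕ.
Var(x̄_st) = 254.2034 + 57.1416 + 155.2346 + 695.7872 = 1162.3667 → 1162.4.

1162.4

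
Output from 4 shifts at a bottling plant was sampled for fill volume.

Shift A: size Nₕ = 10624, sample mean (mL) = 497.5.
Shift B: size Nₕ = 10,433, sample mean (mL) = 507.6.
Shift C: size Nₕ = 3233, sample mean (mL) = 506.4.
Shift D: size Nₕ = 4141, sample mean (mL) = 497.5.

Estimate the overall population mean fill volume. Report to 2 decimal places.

502.22

x̄_st = (Σ Nₕx̄ₕ) / (Σ Nₕ) = (10624·497.5 + 10433·507.6 + 3233·506.4 + 4141·497.5) / 28431
= 14278569.5 / 28431 = 502.2183... → 502.22.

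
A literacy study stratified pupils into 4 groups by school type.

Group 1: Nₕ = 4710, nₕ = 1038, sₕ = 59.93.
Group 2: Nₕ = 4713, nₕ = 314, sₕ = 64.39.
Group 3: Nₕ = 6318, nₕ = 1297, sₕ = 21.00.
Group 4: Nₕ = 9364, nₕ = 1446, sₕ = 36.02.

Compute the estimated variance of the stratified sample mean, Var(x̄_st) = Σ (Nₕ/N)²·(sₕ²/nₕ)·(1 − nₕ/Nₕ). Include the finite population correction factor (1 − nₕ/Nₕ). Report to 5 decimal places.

0.65197

N = 25105. Term for each stratum: Wₕ²sₕ²/nₕ·(1−nₕ/Nₕ).
Var(x̄_st) = 0.09494986 + 0.43434833 + 0.01711386 + 0.10555421 = 0.65196626 → 0.65197.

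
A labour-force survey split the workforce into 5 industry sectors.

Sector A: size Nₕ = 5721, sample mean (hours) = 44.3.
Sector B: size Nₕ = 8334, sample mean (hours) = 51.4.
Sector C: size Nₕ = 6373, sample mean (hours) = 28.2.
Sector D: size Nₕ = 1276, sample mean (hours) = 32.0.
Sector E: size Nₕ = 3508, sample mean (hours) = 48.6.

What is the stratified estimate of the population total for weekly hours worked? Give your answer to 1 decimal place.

Population total = Σ Nₕ·x̄ₕ (each stratum's size times its mean).
5721·44.3 + 8334·51.4 + 6373·28.2 + 1276·32.0 + 3508·48.6 = 253440.3 + 428367.6 + 179718.6 + 40832 + 170488.8 = 1072847.3.

1072847.3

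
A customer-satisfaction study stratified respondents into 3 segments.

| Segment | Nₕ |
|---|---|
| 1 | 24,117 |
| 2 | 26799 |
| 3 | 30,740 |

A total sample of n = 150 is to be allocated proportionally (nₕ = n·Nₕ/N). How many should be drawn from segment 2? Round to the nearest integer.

N = 24117 + 26799 + 30740 = 81656.
n_2 = 150·26799/81656 = 49.229... → 49.

49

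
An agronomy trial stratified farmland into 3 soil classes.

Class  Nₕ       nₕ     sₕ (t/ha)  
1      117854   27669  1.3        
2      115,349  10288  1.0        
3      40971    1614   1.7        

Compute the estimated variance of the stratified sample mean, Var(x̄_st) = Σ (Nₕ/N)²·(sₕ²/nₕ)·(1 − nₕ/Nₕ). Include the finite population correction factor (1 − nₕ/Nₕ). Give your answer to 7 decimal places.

0.0000627

N = 274174. Term for each stratum: Wₕ²sₕ²/nₕ·(1−nₕ/Nₕ).
Var(x̄_st) = 0.0000086361 + 0.0000156701 + 0.0000384096 = 0.0000627159 → 0.0000627.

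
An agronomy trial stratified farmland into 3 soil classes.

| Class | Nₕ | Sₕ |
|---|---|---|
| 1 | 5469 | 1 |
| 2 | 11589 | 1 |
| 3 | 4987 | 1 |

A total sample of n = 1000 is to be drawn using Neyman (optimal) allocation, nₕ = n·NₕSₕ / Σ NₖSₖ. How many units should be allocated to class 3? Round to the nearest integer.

1: NₕSₕ = 5469·1 = 5469
2: NₕSₕ = 11589·1 = 11589
3: NₕSₕ = 4987·1 = 4987
Σ NₕSₕ = 22045.
n_3 = 1000·4987/22045 = 226.219... → 226.

226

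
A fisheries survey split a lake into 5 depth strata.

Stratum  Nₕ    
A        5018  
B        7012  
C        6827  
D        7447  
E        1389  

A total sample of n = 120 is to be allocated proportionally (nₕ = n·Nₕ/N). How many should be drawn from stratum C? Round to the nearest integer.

Share of stratum C = 6827/27693 = 0.24652.
Allocate 120 × 0.24652 = 29.583... → 30.

30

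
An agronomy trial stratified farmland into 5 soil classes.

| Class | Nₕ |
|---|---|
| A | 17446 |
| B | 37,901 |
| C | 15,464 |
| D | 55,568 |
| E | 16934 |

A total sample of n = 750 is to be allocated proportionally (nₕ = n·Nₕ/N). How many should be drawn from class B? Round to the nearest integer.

198

N = 17446 + 37901 + 15464 + 55568 + 16934 = 143313.
n_B = 750·37901/143313 = 198.347... → 198.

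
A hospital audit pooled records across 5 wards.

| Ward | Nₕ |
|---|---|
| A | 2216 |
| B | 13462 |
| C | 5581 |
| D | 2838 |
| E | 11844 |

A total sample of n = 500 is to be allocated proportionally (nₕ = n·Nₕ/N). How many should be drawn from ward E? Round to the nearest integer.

Share of ward E = 11844/35941 = 0.32954.
Allocate 500 × 0.32954 = 164.770... → 165.

165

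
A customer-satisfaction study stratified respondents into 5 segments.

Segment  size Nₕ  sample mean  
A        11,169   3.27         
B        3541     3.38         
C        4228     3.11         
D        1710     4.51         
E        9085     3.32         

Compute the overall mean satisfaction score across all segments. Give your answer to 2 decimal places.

3.35

N = 29733; weights Wₕ = Nₕ/N = (0.3756, 0.1191, 0.1422, 0.0575, 0.3056).
x̄_st = Σ Wₕ·x̄ₕ = 0.3756·3.27 + 0.1191·3.38 + 0.1422·3.11 + 0.0575·4.51 + 0.3056·3.32 ≈ 3.3469...
→ 3.35.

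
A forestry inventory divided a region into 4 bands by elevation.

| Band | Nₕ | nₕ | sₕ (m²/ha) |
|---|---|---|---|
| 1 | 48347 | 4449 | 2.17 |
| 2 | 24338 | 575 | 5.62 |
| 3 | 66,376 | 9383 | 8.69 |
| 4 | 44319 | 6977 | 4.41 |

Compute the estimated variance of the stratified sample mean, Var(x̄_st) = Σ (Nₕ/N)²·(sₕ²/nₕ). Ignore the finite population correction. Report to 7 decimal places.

0.0022583

N = 183380. Term for each stratum: Wₕ²sₕ²/nₕ.
Var(x̄_st) = 0.0000735685 + 0.0009675438 + 0.0010544259 + 0.0001628113 = 0.0022583495 → 0.0022583.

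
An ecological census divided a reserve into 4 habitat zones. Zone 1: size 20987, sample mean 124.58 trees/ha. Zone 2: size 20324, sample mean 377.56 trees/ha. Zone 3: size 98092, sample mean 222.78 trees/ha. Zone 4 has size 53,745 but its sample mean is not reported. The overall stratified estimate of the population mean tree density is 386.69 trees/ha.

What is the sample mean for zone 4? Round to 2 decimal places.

Σ Nₕx̄ₕ = N·μ, so 53745·x̄_4 = 193148·386.69 − (20987·124.58 + 20324·377.56 + 98092·222.78).
= 74688400.12 − 32141025.66 = 42547374.46.
x̄_4 = 42547374.46 / 53745 = 791.6527... → 791.65.

791.65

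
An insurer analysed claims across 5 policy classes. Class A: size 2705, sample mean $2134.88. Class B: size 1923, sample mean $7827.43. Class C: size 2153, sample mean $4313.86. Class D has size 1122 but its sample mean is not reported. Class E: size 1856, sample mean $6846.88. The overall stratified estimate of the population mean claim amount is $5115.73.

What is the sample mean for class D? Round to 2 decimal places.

6329.64

N = 2705 + 1923 + 2153 + 1122 + 1856 = 9759.
Overall total = μ·N = 5115.73·9759 = 49924409.07.
Subtract the known strata: 2705·2134.88 + 1923·7827.43 + 2153·4313.86 + 1856·6846.88 = 42822548.15.
Remaining total for class D: 49924409.07 − 42822548.15 = 7101860.92.
Divide by its size: 7101860.92 / 1122 = 6329.6443... → 6329.64.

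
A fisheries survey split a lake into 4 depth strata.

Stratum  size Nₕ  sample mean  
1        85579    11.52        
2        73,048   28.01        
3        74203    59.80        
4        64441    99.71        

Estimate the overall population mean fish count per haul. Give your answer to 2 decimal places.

46.74

N = 297271; weights Wₕ = Nₕ/N = (0.2879, 0.2457, 0.2496, 0.2168).
x̄_st = Σ Wₕ·x̄ₕ = 0.2879·11.52 + 0.2457·28.01 + 0.2496·59.80 + 0.2168·99.71 ≈ 46.7408...
→ 46.74.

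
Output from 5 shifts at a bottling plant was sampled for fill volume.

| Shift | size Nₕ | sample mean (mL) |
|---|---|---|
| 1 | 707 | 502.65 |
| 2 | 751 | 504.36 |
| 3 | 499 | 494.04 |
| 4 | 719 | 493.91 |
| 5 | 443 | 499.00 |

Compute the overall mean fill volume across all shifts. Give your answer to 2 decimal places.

499.15

N = 707 + 751 + 499 + 719 + 443 = 3119.
Overall mean = Σ (Nₕ/N)·x̄ₕ — weight by population share, not a simple average.
Σ Nₕx̄ₕ = 707·502.65 + 751·504.36 + 499·494.04 + 719·493.91 + 443·499.00 = 355373.55 + 378774.36 + 246525.96 + 355121.29 + 221057 = 1556852.16.
Divide by N: 1556852.16 / 3119 = 499.1511... → 499.15.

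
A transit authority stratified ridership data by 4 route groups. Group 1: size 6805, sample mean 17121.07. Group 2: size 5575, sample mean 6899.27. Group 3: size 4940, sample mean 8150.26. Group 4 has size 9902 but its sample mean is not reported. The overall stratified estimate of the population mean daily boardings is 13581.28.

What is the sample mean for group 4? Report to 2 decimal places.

N = 6805 + 5575 + 4940 + 9902 = 27222.
Overall total = μ·N = 13581.28·27222 = 369709604.16.
Subtract the known strata: 6805·17121.07 + 5575·6899.27 + 4940·8150.26 = 195234596.
Remaining total for group 4: 369709604.16 − 195234596 = 174475008.16.
Divide by its size: 174475008.16 / 9902 = 17620.1786... → 17620.18.

17620.18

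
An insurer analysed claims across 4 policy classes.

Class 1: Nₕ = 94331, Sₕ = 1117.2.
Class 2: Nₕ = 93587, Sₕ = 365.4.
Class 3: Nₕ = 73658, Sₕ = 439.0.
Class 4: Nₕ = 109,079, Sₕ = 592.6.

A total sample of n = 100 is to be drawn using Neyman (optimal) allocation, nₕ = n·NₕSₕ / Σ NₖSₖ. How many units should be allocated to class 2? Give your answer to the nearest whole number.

14

1: NₕSₕ = 94331·1117.2 = 105386593.2
2: NₕSₕ = 93587·365.4 = 34196689.8
3: NₕSₕ = 73658·439.0 = 32335862
4: NₕSₕ = 109079·592.6 = 64640215.4
Σ NₕSₕ = 236559360.4.
n_2 = 100·34196689.8/236559360.4 = 14.456... → 14.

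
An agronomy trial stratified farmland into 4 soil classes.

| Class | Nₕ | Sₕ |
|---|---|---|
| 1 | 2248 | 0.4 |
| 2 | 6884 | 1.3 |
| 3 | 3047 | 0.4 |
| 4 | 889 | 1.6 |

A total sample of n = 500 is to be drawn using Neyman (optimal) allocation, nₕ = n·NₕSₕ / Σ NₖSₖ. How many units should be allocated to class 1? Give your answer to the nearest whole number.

1: NₕSₕ = 2248·0.4 = 899.2
2: NₕSₕ = 6884·1.3 = 8949.2
3: NₕSₕ = 3047·0.4 = 1218.8
4: NₕSₕ = 889·1.6 = 1422.4
Σ NₕSₕ = 12489.6.
n_1 = 500·899.2/12489.6 = 35.998... → 36.

36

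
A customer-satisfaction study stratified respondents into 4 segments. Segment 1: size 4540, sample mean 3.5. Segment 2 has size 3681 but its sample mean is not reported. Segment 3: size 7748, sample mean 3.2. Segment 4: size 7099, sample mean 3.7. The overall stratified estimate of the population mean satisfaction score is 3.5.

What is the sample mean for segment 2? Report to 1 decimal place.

3.7

Σ Nₕx̄ₕ = N·μ, so 3681·x̄_2 = 23068·3.5 − (4540·3.5 + 7748·3.2 + 7099·3.7).
= 80738 − 66949.9 = 13788.1.
x̄_2 = 13788.1 / 3681 = 3.746... → 3.7.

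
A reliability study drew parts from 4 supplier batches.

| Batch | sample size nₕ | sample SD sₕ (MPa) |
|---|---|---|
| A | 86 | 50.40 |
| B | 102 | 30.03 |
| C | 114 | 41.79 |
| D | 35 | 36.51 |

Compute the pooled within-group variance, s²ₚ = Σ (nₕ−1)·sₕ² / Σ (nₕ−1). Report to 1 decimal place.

1650.6

A: (86−1)·50.40² = 85·2540.16 = 215913.6
B: (102−1)·30.03² = 101·901.8009 = 91081.8909
C: (114−1)·41.79² = 113·1746.4041 = 197343.6633
D: (35−1)·36.51² = 34·1332.9801 = 45321.3234
Numerator = 549660.4776; denominator = Σ(nₕ−1) = 333.
s²ₚ = 549660.4776/333 = 1650.632... → 1650.6.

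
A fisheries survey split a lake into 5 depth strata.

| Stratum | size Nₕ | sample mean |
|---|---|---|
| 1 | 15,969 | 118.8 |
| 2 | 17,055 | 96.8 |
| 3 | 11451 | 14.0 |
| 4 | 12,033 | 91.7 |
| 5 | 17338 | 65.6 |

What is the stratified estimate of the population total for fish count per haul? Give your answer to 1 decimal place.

Population total = Σ Nₕ·x̄ₕ (each stratum's size times its mean).
15969·118.8 + 17055·96.8 + 11451·14.0 + 12033·91.7 + 17338·65.6 = 1897117.2 + 1650924 + 160314 + 1103426.1 + 1137372.8 = 5949154.1.

5949154.1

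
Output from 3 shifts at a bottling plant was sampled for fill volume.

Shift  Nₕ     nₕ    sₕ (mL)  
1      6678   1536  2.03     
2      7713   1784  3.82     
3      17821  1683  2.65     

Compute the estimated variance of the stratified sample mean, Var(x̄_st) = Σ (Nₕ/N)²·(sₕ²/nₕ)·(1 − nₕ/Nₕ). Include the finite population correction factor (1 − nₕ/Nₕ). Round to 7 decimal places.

N = 32212. Term for each stratum: Wₕ²sₕ²/nₕ·(1−nₕ/Nₕ).
Var(x̄_st) = 0.0000887859 + 0.0003604967 + 0.0011565224 = 0.0016058049 → 0.0016058.

0.0016058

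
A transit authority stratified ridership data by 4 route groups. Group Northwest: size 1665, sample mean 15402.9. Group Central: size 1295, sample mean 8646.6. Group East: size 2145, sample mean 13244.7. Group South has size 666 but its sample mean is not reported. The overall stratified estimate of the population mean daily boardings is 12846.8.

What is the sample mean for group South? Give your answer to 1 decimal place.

13342.1

N = 1665 + 1295 + 2145 + 666 = 5771.
Overall total = μ·N = 12846.8·5771 = 74138882.8.
Subtract the known strata: 1665·15402.9 + 1295·8646.6 + 2145·13244.7 = 65253057.
Remaining total for group South: 74138882.8 − 65253057 = 8885825.8.
Divide by its size: 8885825.8 / 666 = 13342.081... → 13342.1.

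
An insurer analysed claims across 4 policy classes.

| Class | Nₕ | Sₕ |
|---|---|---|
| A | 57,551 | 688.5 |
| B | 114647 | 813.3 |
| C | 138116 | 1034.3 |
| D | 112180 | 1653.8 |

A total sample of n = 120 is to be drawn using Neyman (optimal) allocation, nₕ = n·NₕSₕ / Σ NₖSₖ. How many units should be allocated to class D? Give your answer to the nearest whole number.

48

Σ NₕSₕ = 57551·688.5 + 114647·813.3 + 138116·1034.3 + 112180·1653.8 = 461242931.4.
Share for D: 185523284/461242931.4 = 0.40222.
n_D = 120 × 0.40222 = 48.267... → 48.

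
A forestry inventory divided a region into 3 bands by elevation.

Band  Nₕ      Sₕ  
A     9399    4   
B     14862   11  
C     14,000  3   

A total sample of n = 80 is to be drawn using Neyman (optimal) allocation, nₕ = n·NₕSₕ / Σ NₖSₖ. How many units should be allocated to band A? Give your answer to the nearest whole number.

A: NₕSₕ = 9399·4 = 37596
B: NₕSₕ = 14862·11 = 163482
C: NₕSₕ = 14000·3 = 42000
Σ NₕSₕ = 243078.
n_A = 80·37596/243078 = 12.373... → 12.

12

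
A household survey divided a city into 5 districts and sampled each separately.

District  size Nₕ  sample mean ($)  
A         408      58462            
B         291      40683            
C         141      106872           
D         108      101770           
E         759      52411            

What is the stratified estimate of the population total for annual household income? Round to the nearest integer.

101531310

Population total = Σ Nₕ·x̄ₕ (each stratum's size times its mean).
408·58462 + 291·40683 + 141·106872 + 108·101770 + 759·52411 = 23852496 + 11838753 + 15068952 + 10991160 + 39779949 = 101531310.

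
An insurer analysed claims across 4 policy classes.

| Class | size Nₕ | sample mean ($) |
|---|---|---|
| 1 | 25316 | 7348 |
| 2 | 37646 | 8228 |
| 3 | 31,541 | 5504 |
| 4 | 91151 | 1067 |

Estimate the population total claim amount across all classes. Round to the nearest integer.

Population total = Σ Nₕ·x̄ₕ (each stratum's size times its mean).
25316·7348 + 37646·8228 + 31541·5504 + 91151·1067 = 186021968 + 309751288 + 173601664 + 97258117 = 766633037.

766633037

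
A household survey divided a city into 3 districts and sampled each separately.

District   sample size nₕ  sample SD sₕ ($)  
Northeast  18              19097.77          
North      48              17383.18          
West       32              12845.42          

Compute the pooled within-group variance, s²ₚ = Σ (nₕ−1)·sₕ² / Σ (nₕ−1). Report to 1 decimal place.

268607302.0

Northeast: (18−1)·19097.77² = 17·364724818.9729 = 6200321922.5393
North: (48−1)·17383.18² = 47·302174946.9124 = 14202222504.8828
West: (32−1)·12845.42² = 31·165004814.9764 = 5115149264.2684
Numerator = 25517693691.6905; denominator = Σ(nₕ−1) = 95.
s²ₚ = 25517693691.6905/95 = 268607302.018... → 268607302.0.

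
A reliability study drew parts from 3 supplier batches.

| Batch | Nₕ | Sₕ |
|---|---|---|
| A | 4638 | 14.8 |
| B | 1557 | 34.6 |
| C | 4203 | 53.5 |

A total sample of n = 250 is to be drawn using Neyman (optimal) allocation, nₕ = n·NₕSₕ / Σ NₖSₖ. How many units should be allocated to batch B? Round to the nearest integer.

39

A: NₕSₕ = 4638·14.8 = 68642.4
B: NₕSₕ = 1557·34.6 = 53872.2
C: NₕSₕ = 4203·53.5 = 224860.5
Σ NₕSₕ = 347375.1.
n_B = 250·53872.2/347375.1 = 38.771... → 39.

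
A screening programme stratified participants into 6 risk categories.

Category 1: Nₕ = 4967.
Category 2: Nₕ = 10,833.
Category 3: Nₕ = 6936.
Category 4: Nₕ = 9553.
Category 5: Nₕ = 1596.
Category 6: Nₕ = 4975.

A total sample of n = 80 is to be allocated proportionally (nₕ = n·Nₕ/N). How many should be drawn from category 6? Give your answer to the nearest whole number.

10

Share of category 6 = 4975/38860 = 0.12802.
Allocate 80 × 0.12802 = 10.242... → 10.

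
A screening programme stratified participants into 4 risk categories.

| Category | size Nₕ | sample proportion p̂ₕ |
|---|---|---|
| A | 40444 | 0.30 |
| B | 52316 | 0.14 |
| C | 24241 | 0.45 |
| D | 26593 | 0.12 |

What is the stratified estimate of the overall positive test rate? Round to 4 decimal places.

0.2337

N = 40444 + 52316 + 24241 + 26593 = 143594.
Overall proportion = Σ (Nₕ/N)·p̂ₕ.
Σ Nₕp̂ₕ = 12133.2 + 7324.24 + 10908.45 + 3191.16 = 33557.05.
33557.05 / 143594 = 0.233694... → 0.2337.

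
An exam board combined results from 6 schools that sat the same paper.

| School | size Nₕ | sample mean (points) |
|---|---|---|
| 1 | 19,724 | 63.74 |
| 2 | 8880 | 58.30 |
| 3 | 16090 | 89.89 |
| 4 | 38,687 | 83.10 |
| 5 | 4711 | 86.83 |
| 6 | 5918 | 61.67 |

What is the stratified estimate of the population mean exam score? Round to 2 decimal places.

x̄_st = (Σ Nₕx̄ₕ) / (Σ Nₕ) = (19724·63.74 + 8880·58.30 + 16090·89.89 + 38687·83.10 + 4711·86.83 + 5918·61.67) / 94010
= 7210150.75 / 94010 = 76.6956... → 76.70.

76.70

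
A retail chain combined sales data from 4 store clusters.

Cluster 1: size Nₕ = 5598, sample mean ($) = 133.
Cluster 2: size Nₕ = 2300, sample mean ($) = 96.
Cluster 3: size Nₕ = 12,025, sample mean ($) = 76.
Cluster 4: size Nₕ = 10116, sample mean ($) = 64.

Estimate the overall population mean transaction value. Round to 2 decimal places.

84.11

N = 5598 + 2300 + 12025 + 10116 = 30039.
The stratified mean weights each stratum mean by its population share Nₕ/N.
Σ Nₕx̄ₕ = 5598·133 + 2300·96 + 12025·76 + 10116·64 = 744534 + 220800 + 913900 + 647424 = 2526658.
Divide by N: 2526658 / 30039 = 84.1126... → 84.11.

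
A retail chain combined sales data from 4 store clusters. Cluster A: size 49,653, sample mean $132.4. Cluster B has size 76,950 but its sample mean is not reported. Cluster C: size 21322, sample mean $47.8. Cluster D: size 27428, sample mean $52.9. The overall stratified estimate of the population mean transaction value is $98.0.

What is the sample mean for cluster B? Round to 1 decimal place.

105.8

N = 49653 + 76950 + 21322 + 27428 = 175353.
Overall total = μ·N = 98.0·175353 = 17184594.
Subtract the known strata: 49653·132.4 + 21322·47.8 + 27428·52.9 = 9044190.
Remaining total for cluster B: 17184594 − 9044190 = 8140404.
Divide by its size: 8140404 / 76950 = 105.788... → 105.8.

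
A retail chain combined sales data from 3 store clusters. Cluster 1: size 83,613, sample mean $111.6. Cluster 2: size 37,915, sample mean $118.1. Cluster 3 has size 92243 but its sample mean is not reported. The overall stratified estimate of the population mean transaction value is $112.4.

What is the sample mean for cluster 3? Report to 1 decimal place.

Σ Nₕx̄ₕ = N·μ, so 92243·x̄_3 = 213771·112.4 − (83613·111.6 + 37915·118.1).
= 24027860.4 − 13808972.3 = 10218888.1.
x̄_3 = 10218888.1 / 92243 = 110.782... → 110.8.

110.8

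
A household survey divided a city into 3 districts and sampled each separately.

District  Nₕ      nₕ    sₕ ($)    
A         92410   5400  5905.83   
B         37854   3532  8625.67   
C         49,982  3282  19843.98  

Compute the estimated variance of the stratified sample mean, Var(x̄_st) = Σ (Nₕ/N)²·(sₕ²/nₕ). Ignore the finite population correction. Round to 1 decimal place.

11852.9

N = 180246. Term for each stratum: Wₕ²sₕ²/nₕ.
Var(x̄_st) = 1697.7541 + 929.0889 + 9226.0324 = 11852.8754 → 11852.9.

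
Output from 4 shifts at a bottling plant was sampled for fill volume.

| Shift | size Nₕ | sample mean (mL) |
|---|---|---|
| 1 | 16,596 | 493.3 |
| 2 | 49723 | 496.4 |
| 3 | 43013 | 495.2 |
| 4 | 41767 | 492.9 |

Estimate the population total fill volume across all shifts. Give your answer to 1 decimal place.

74756295.9

Population total = Σ Nₕ·x̄ₕ (each stratum's size times its mean).
16596·493.3 + 49723·496.4 + 43013·495.2 + 41767·492.9 = 8186806.8 + 24682497.2 + 21300037.6 + 20586954.3 = 74756295.9.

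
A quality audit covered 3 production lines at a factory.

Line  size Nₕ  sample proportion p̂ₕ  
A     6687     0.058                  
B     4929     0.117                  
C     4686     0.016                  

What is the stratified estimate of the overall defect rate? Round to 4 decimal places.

0.0638

N = 6687 + 4929 + 4686 = 16302.
Overall proportion = Σ (Nₕ/N)·p̂ₕ.
Σ Nₕp̂ₕ = 387.846 + 576.693 + 74.976 = 1039.515.
1039.515 / 16302 = 0.063766... → 0.0638.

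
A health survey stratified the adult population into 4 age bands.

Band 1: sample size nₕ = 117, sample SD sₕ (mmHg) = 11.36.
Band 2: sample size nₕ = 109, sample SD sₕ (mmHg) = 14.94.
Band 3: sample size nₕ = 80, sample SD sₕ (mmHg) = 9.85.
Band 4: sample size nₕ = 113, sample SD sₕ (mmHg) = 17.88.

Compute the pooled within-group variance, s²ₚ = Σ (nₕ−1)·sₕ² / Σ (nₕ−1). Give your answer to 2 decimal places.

1: (117−1)·11.36² = 116·129.0496 = 14969.7536
2: (109−1)·14.94² = 108·223.2036 = 24105.9888
3: (80−1)·9.85² = 79·97.0225 = 7664.7775
4: (113−1)·17.88² = 112·319.6944 = 35805.7728
Numerator = 82546.2927; denominator = Σ(nₕ−1) = 415.
s²ₚ = 82546.2927/415 = 198.9067... → 198.91.

198.91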